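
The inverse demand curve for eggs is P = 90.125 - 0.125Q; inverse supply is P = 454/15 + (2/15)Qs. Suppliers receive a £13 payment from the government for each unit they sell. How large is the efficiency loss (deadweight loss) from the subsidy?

Deadweight loss = 10140/31

Pre-subsidy: 90.125 - 0.125Q = 454/15 + (2/15)Q gives Q* = 7183/31 and P* = 1896/31.
With the subsidy, sellers receive Ps = Pb + 13 for each unit, where Pb is the price buyers pay.
On the curves, Pb = 90.125 - 0.125Q and Ps = 454/15 + (2/15)Q; the wedge Ps − Pb = 13 gives 454/15 + (2/15)Q − (90.125 - 0.125Q) = 13, so Q' = 8743/31.
Then Pb = 90.125 − 0.125·(8743/31) = 1701/31 and Ps = 454/15 + (2/15)·(8743/31) = 2104/31.
The subsidy expands output by 8743/31 − 7183/31 = 1560/31 past the efficient level; on those units the gap between marginal cost and willingness to pay runs from 0 up to 13.
DWL = ½ × 13 × 1560/31 = 10140/31.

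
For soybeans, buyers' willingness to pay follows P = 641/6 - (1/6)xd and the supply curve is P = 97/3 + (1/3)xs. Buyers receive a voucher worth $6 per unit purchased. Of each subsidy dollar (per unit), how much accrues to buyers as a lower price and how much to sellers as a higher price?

Buyers gain $2 per unit; sellers gain $4 per unit

Pre-subsidy: 641/6 - (1/6)x = 97/3 + (1/3)x gives x* = 149 and P* = 82.
With the rebate, buyers effectively pay Pb = Ps − 6, where Ps is the price sellers receive.
On the curves, Pb = 641/6 - (1/6)x and Ps = 97/3 + (1/3)x; the wedge Ps − Pb = 6 gives 97/3 + (1/3)x − (641/6 - (1/6)x) = 6, so x' = 161.
Then Pb = 641/6 − (1/6)·161 = 80 and Ps = 97/3 + (1/3)·161 = 86.
Buyers' price falls by P* − Pb = 82 − 80 = 2; sellers' price rises by Ps − P* = 86 − 82 = 4.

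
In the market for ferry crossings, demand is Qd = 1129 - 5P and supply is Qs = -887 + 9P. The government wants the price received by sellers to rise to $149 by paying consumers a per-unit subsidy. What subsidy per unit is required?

Required subsidy s = $14 per unit

At a seller price of 149, quantity supplied is -887 + 9·149 = 454.
Buyers absorb 454 only when they pay Pb with 1129 − 5·Pb = 454, i.e. Pb = 135.
s = Ps − Pb = 149 − 135 = 14.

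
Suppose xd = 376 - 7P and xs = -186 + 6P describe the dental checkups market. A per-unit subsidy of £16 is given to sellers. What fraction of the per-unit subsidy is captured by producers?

Producer share = 7/13

Pre-subsidy: 376 - 7P = -186 + 6P gives P* = 562/13, x* = 954/13.
With the subsidy, sellers receive Ps = Pb + 16 for each unit, where Pb is the price buyers pay.
Supply in terms of Pb becomes xs = -186 + 6(Pb + 16) = -90 + 6Pb. Setting this equal to demand: 376 - 7Pb = -90 + 6Pb, so Pb = 466/13.
Sellers receive Ps = 466/13 + 16 = 674/13; x' = 376 − 7·(466/13) = 1626/13.
Buyers' price falls by P* − Pb = 562/13 − 466/13 = 96/13; sellers' price rises by Ps − P* = 674/13 − 562/13 = 112/13.
So producers capture (112/13)/16 = 7/13 of each unit of subsidy.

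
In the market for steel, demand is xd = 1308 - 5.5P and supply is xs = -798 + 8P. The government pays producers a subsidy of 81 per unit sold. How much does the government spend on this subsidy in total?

Pre-subsidy: 1308 - 5.5P = -798 + 8P gives P* = 156, x* = 450.
With the subsidy, sellers receive Ps = Pb + 81 for each unit, where Pb is the price buyers pay.
Supply in terms of Pb becomes xs = -798 + 8(Pb + 81) = -150 + 8Pb. Setting this equal to demand: 1308 - 5.5Pb = -150 + 8Pb, so Pb = 108.
Sellers receive Ps = 108 + 81 = 189; x' = 1308 − 5.5·108 = 714.
Government outlay = subsidy × quantity = 81 × 714 = 57834.

Government cost = 57834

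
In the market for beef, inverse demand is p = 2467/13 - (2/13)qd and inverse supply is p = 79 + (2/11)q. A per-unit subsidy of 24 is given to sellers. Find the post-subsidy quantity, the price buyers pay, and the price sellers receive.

q' = 401.5; buyers pay 128; sellers receive 152

Pre-subsidy: 2467/13 - (2/13)q = 79 + (2/11)q gives q* = 330 and p* = 139.
With the subsidy, sellers receive ps = pb + 24 for each unit, where pb is the price buyers pay.
On the curves, pb = 2467/13 - (2/13)q and ps = 79 + (2/11)q; the wedge ps − pb = 24 gives 79 + (2/11)q − (2467/13 - (2/13)q) = 24, so q' = 401.5.
Then pb = 2467/13 − (2/13)·401.5 = 128 and ps = 79 + (2/11)·401.5 = 152.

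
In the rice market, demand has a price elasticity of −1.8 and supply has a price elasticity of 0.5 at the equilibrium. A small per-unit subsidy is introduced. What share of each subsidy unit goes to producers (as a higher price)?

Producer share = 18/23

For a small subsidy around the equilibrium, the benefit split depends on the relative slopes, which at a point are proportional to the elasticities.
Buyer share = εs/(εs + |εd|) = 0.5/(0.5 + 1.8) = 5/23; seller share = |εd|/(εs + |εd|) = 18/23.
So producers capture 18/23 of the subsidy.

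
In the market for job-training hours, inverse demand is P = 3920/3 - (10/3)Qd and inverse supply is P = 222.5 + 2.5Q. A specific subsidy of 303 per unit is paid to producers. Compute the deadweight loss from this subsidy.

Deadweight loss = 275427/35

Pre-subsidy: 3920/3 - (10/3)Q = 222.5 + 2.5Q gives Q* = 1301/7 and P* = 4810/7.
With the subsidy, sellers receive Ps = Pb + 303 for each unit, where Pb is the price buyers pay.
On the curves, Pb = 3920/3 - (10/3)Q and Ps = 222.5 + 2.5Q; the wedge Ps − Pb = 303 gives 222.5 + 2.5Q − (3920/3 - (10/3)Q) = 303, so Q' = 237.8.
Then Pb = 3920/3 − (10/3)·237.8 = 514 and Ps = 222.5 + 2.5·237.8 = 817.
The subsidy expands output by 237.8 − 1301/7 = 1818/35 past the efficient level; on those units the gap between marginal cost and willingness to pay runs from 0 up to 303.
DWL = ½ × 303 × 1818/35 = 275427/35.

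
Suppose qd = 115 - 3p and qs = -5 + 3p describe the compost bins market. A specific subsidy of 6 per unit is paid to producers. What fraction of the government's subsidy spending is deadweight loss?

DWL / government spending = 0.0703125

Pre-subsidy: 115 - 3p = -5 + 3p gives p* = 20, q* = 55.
With the subsidy, sellers receive ps = pb + 6 for each unit, where pb is the price buyers pay.
Supply in terms of pb becomes qs = -5 + 3(pb + 6) = 13 + 3pb. Setting this equal to demand: 115 - 3pb = 13 + 3pb, so pb = 17.
Sellers receive ps = 17 + 6 = 23; q' = 115 − 3·17 = 64.
ΔCS = ½(55 + 64)(20 − 17) = 178.5; ΔPS = ½(55 + 64)(23 − 20) = 178.5.
Government spending = 6 × 64 = 384.
DWL = ½ × 6 × (64 − 55) = 27; fraction = 27 / 384 = 0.0703125.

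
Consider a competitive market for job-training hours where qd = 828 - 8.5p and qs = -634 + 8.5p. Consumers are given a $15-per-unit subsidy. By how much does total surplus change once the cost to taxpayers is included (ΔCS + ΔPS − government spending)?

Net change in total surplus = -$478.125

Pre-subsidy: 828 - 8.5p = -634 + 8.5p gives p* = 86, q* = 97.
With the rebate, buyers effectively pay pb = ps − 15, where ps is the price sellers receive.
Demand in terms of ps becomes qd = 828 − 8.5(ps − 15) = 955.5 - 8.5ps. Setting this equal to supply: 955.5 - 8.5ps = -634 + 8.5ps, so ps = 93.5.
Buyers pay pb = 93.5 − 15 = 78.5; q' = -634 + 8.5·93.5 = 160.75.
ΔCS = ½(97 + 160.75)(86 − 78.5) = 966.5625; ΔPS = ½(97 + 160.75)(93.5 − 86) = 966.5625.
Government spending = 15 × 160.75 = 2411.25.
Net change = 966.5625 + 966.5625 − 2411.25 = -478.125. The loss equals the DWL triangle ½·15·63.75.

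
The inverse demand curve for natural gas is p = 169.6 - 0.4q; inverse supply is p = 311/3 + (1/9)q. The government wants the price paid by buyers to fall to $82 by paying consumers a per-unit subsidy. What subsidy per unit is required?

At a buyer price of 82, quantity demanded is 424 − 2.5·82 = 219.
Sellers supply 219 only when they receive ps = 311/3 + (1/9)·219 = 128.
s = ps − pb = 128 − 82 = 46.

Required subsidy s = $46 per unit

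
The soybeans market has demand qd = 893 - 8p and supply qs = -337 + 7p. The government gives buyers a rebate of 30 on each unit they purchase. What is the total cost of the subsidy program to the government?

Government cost = 10470

Pre-subsidy: 893 - 8p = -337 + 7p gives p* = 82, q* = 237.
With the rebate, buyers effectively pay pb = ps − 30, where ps is the price sellers receive.
Demand in terms of ps becomes qd = 893 − 8(ps − 30) = 1133 - 8ps. Setting this equal to supply: 1133 - 8ps = -337 + 7ps, so ps = 98.
Buyers pay pb = 98 − 30 = 68; q' = -337 + 7·98 = 349.
Government outlay = subsidy × quantity = 30 × 349 = 10470.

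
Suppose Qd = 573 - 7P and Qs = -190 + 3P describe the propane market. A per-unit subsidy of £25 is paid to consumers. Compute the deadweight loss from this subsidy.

Deadweight loss = £656.25

Pre-subsidy: 573 - 7P = -190 + 3P gives P* = 76.3, Q* = 38.9.
With the rebate, buyers effectively pay Pb = Ps − 25, where Ps is the price sellers receive.
Demand in terms of Ps becomes Qd = 573 − 7(Ps − 25) = 748 - 7Ps. Setting this equal to supply: 748 - 7Ps = -190 + 3Ps, so Ps = 93.8.
Buyers pay Pb = 93.8 − 25 = 68.8; Q' = -190 + 3·93.8 = 91.4.
The subsidy expands output by 91.4 − 38.9 = 52.5 past the efficient level; on those units the gap between marginal cost and willingness to pay runs from 0 up to 25.
DWL = ½ × 25 × 52.5 = 656.25.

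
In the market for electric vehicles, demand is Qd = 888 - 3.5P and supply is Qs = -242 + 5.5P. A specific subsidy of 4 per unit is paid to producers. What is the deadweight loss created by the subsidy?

Pre-subsidy: 888 - 3.5P = -242 + 5.5P gives P* = 1130/9, Q* = 4037/9.
With the subsidy, sellers receive Ps = Pb + 4 for each unit, where Pb is the price buyers pay.
Supply in terms of Pb becomes Qs = -242 + 5.5(Pb + 4) = -220 + 5.5Pb. Setting this equal to demand: 888 - 3.5Pb = -220 + 5.5Pb, so Pb = 1108/9.
Sellers receive Ps = 1108/9 + 4 = 1144/9; Q' = 888 − 3.5·(1108/9) = 4114/9.
The subsidy expands output by 4114/9 − 4037/9 = 77/9 past the efficient level; on those units the gap between marginal cost and willingness to pay runs from 0 up to 4.
DWL = ½ × 4 × 77/9 = 154/9.

Deadweight loss = 154/9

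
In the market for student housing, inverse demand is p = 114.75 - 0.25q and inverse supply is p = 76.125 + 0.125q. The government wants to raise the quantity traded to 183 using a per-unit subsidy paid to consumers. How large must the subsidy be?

At q = 183, from the demand curve buyers pay pb = 114.75 − 0.25·183 = 69; from the supply curve sellers need ps = 76.125 + 0.125·183 = 99.
The subsidy must fill the gap: s = ps − pb = 99 − 69 = 30.

Required subsidy s = 30 per unit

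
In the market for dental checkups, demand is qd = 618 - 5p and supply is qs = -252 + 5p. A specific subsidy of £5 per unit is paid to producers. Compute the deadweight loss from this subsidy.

Deadweight loss = £31.25

Pre-subsidy: 618 - 5p = -252 + 5p gives p* = 87, q* = 183.
With the subsidy, sellers receive ps = pb + 5 for each unit, where pb is the price buyers pay.
Supply in terms of pb becomes qs = -252 + 5(pb + 5) = -227 + 5pb. Setting this equal to demand: 618 - 5pb = -227 + 5pb, so pb = 84.5.
Sellers receive ps = 84.5 + 5 = 89.5; q' = 618 − 5·84.5 = 195.5.
The subsidy expands output by 195.5 − 183 = 12.5 past the efficient level; on those units the gap between marginal cost and willingness to pay runs from 0 up to 5.
DWL = ½ × 5 × 12.5 = 31.25.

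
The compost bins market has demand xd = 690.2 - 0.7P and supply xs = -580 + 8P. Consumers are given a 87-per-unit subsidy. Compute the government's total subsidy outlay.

Pre-subsidy: 690.2 - 0.7P = -580 + 8P gives P* = 146, x* = 588.
With the rebate, buyers effectively pay Pb = Ps − 87, where Ps is the price sellers receive.
Demand in terms of Ps becomes xd = 690.2 − 0.7(Ps − 87) = 751.1 - 0.7Ps. Setting this equal to supply: 751.1 - 0.7Ps = -580 + 8Ps, so Ps = 153.
Buyers pay Pb = 153 − 87 = 66; x' = -580 + 8·153 = 644.
Government outlay = subsidy × quantity = 87 × 644 = 56028.

Government cost = 56028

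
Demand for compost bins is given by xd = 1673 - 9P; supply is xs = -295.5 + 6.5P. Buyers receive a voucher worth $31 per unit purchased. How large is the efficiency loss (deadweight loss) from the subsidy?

Pre-subsidy: 1673 - 9P = -295.5 + 6.5P gives P* = 127, x* = 530.
With the rebate, buyers effectively pay Pb = Ps − 31, where Ps is the price sellers receive.
Demand in terms of Ps becomes xd = 1673 − 9(Ps − 31) = 1952 - 9Ps. Setting this equal to supply: 1952 - 9Ps = -295.5 + 6.5Ps, so Ps = 145.
Buyers pay Pb = 145 − 31 = 114; x' = -295.5 + 6.5·145 = 647.
The subsidy expands output by 647 − 530 = 117 past the efficient level; on those units the gap between marginal cost and willingness to pay runs from 0 up to 31.
DWL = ½ × 31 × 117 = 1813.5.

Deadweight loss = $1813.5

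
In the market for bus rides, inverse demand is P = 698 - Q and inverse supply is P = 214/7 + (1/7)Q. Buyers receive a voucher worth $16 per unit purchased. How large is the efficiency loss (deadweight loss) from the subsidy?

Deadweight loss = $112

Pre-subsidy: 698 - Q = 214/7 + (1/7)Q gives Q* = 584 and P* = 114.
With the rebate, buyers effectively pay Pb = Ps − 16, where Ps is the price sellers receive.
On the curves, Pb = 698 - Q and Ps = 214/7 + (1/7)Q; the wedge Ps − Pb = 16 gives 214/7 + (1/7)Q − (698 - Q) = 16, so Q' = 598.
Then Pb = 698 − 1·598 = 100 and Ps = 214/7 + (1/7)·598 = 116.
The subsidy expands output by 598 − 584 = 14 past the efficient level; on those units the gap between marginal cost and willingness to pay runs from 0 up to 16.
DWL = ½ × 16 × 14 = 112.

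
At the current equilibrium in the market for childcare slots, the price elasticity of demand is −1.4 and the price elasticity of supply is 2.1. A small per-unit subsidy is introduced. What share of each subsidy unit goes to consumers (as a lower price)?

For a small subsidy around the equilibrium, the benefit split depends on the relative slopes, which at a point are proportional to the elasticities.
Buyer share = εs/(εs + |εd|) = 2.1/(2.1 + 1.4) = 0.6; seller share = |εd|/(εs + |εd|) = 0.4.

Consumer share = 0.6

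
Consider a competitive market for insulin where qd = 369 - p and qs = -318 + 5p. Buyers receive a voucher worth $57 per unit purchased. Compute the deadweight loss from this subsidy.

Pre-subsidy: 369 - p = -318 + 5p gives p* = 114.5, q* = 254.5.
With the rebate, buyers effectively pay pb = ps − 57, where ps is the price sellers receive.
Demand in terms of ps becomes qd = 369 − 1(ps − 57) = 426 - ps. Setting this equal to supply: 426 - ps = -318 + 5ps, so ps = 124.
Buyers pay pb = 124 − 57 = 67; q' = -318 + 5·124 = 302.
The subsidy expands output by 302 − 254.5 = 47.5 past the efficient level; on those units the gap between marginal cost and willingness to pay runs from 0 up to 57.
DWL = ½ × 57 × 47.5 = 1353.75.

Deadweight loss = $1353.75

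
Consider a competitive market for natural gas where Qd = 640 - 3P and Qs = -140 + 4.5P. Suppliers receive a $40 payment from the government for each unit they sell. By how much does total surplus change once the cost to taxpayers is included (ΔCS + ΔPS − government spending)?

Net change in total surplus = -$1440

Pre-subsidy: 640 - 3P = -140 + 4.5P gives P* = 104, Q* = 328.
With the subsidy, sellers receive Ps = Pb + 40 for each unit, where Pb is the price buyers pay.
Supply in terms of Pb becomes Qs = -140 + 4.5(Pb + 40) = 40 + 4.5Pb. Setting this equal to demand: 640 - 3Pb = 40 + 4.5Pb, so Pb = 80.
Sellers receive Ps = 80 + 40 = 120; Q' = 640 − 3·80 = 400.
ΔCS = ½(328 + 400)(104 − 80) = 8736; ΔPS = ½(328 + 400)(120 − 104) = 5824.
Government spending = 40 × 400 = 16000.
Net change = 8736 + 5824 − 16000 = -1440. The loss equals the DWL triangle ½·40·72.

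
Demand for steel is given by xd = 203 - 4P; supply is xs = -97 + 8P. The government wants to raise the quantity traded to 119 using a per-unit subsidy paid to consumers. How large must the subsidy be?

At x = 119, invert demand for the buyer price: Pb = (203 − 119)/4 = 21; invert supply for the seller price: Ps = (119 − (-97))/8 = 27.
The subsidy must fill the gap: s = Ps − Pb = 27 − 21 = 6.

Required subsidy s = 6 per unit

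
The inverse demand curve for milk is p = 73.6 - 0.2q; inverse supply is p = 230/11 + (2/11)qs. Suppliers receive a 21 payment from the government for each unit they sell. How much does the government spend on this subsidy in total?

Pre-subsidy: 73.6 - 0.2q = 230/11 + (2/11)q gives q* = 138 and p* = 46.
With the subsidy, sellers receive ps = pb + 21 for each unit, where pb is the price buyers pay.
On the curves, pb = 73.6 - 0.2q and ps = 230/11 + (2/11)q; the wedge ps − pb = 21 gives 230/11 + (2/11)q − (73.6 - 0.2q) = 21, so q' = 193.
Then pb = 73.6 − 0.2·193 = 35 and ps = 230/11 + (2/11)·193 = 56.
Government outlay = subsidy × quantity = 21 × 193 = 4053.

Government cost = 4053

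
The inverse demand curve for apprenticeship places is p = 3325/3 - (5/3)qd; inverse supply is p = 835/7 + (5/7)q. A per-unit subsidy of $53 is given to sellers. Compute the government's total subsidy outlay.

Government cost = $23195.98

Pre-subsidy: 3325/3 - (5/3)q = 835/7 + (5/7)q gives q* = 415.4 and p* = 416.
With the subsidy, sellers receive ps = pb + 53 for each unit, where pb is the price buyers pay.
On the curves, pb = 3325/3 - (5/3)q and ps = 835/7 + (5/7)q; the wedge ps − pb = 53 gives 835/7 + (5/7)q − (3325/3 - (5/3)q) = 53, so q' = 437.66.
Then pb = 3325/3 − (5/3)·437.66 = 378.9 and ps = 835/7 + (5/7)·437.66 = 431.9.
Government outlay = subsidy × quantity = 53 × 437.66 = 23195.98.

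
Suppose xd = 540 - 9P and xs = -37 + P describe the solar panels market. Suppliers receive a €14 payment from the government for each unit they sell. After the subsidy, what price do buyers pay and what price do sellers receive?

Buyers pay €56.3; sellers receive €70.3

Pre-subsidy: 540 - 9P = -37 + P gives P* = 57.7, x* = 20.7.
With the subsidy, sellers receive Ps = Pb + 14 for each unit, where Pb is the price buyers pay.
Supply in terms of Pb becomes xs = -37 + 1(Pb + 14) = -23 + Pb. Setting this equal to demand: 540 - 9Pb = -23 + Pb, so Pb = 56.3.
Sellers receive Ps = 56.3 + 14 = 70.3; x' = 540 − 9·56.3 = 33.3.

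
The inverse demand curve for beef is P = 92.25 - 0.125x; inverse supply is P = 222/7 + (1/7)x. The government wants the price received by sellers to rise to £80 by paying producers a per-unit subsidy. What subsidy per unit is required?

At a seller price of 80, quantity supplied is -222 + 7·80 = 338.
Buyers absorb 338 only when they pay Pb = 92.25 − 0.125·338 = 50.
s = Ps − Pb = 80 − 50 = 30.

Required subsidy s = £30 per unit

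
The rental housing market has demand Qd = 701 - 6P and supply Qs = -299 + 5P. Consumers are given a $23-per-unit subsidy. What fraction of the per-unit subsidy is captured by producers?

Pre-subsidy: 701 - 6P = -299 + 5P gives P* = 1000/11, Q* = 1711/11.
With the rebate, buyers effectively pay Pb = Ps − 23, where Ps is the price sellers receive.
Demand in terms of Ps becomes Qd = 701 − 6(Ps − 23) = 839 - 6Ps. Setting this equal to supply: 839 - 6Ps = -299 + 5Ps, so Ps = 1138/11.
Buyers pay Pb = 1138/11 − 23 = 885/11; Q' = -299 + 5·(1138/11) = 2401/11.
Buyers' price falls by P* − Pb = 1000/11 − 885/11 = 115/11; sellers' price rises by Ps − P* = 1138/11 − 1000/11 = 138/11.
So producers capture (138/11)/23 = 6/11 of each unit of subsidy.

Producer share = 6/11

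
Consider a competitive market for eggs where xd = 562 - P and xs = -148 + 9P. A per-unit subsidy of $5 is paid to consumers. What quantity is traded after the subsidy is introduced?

x' = 495.5

Pre-subsidy: 562 - P = -148 + 9P gives P* = 71, x* = 491.
With the rebate, buyers effectively pay Pb = Ps − 5, where Ps is the price sellers receive.
Demand in terms of Ps becomes xd = 562 − 1(Ps − 5) = 567 - Ps. Setting this equal to supply: 567 - Ps = -148 + 9Ps, so Ps = 71.5.
Buyers pay Pb = 71.5 − 5 = 66.5; x' = -148 + 9·71.5 = 495.5.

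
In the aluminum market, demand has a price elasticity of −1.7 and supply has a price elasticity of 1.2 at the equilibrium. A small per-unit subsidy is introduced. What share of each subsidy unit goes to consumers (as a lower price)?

Consumer share = 12/29

For a small subsidy around the equilibrium, the benefit split depends on the relative slopes, which at a point are proportional to the elasticities.
Buyer share = εs/(εs + |εd|) = 1.2/(1.2 + 1.7) = 12/29; seller share = |εd|/(εs + |εd|) = 17/29.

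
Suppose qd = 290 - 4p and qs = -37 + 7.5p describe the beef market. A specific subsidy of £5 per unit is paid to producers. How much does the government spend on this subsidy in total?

Pre-subsidy: 290 - 4p = -37 + 7.5p gives p* = 654/23, q* = 4054/23.
With the subsidy, sellers receive ps = pb + 5 for each unit, where pb is the price buyers pay.
Supply in terms of pb becomes qs = -37 + 7.5(pb + 5) = 0.5 + 7.5pb. Setting this equal to demand: 290 - 4pb = 0.5 + 7.5pb, so pb = 579/23.
Sellers receive ps = 579/23 + 5 = 694/23; q' = 290 − 4·(579/23) = 4354/23.
Government outlay = subsidy × quantity = 5 × 4354/23 = 21770/23.

Government cost = 21770/23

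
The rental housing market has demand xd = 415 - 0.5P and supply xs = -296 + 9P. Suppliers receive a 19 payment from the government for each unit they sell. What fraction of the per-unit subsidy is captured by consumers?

Pre-subsidy: 415 - 0.5P = -296 + 9P gives P* = 1422/19, x* = 7174/19.
With the subsidy, sellers receive Ps = Pb + 19 for each unit, where Pb is the price buyers pay.
Supply in terms of Pb becomes xs = -296 + 9(Pb + 19) = -125 + 9Pb. Setting this equal to demand: 415 - 0.5Pb = -125 + 9Pb, so Pb = 1080/19.
Sellers receive Ps = 1080/19 + 19 = 1441/19; x' = 415 − 0.5·(1080/19) = 7345/19.
Buyers' price falls by P* − Pb = 1422/19 − 1080/19 = 18; sellers' price rises by Ps − P* = 1441/19 − 1422/19 = 1.
So consumers capture 18/19 = 18/19 of each unit of subsidy.

Consumer share = 18/19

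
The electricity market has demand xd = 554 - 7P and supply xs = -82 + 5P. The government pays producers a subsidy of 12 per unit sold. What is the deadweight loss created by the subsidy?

Deadweight loss = 210

Pre-subsidy: 554 - 7P = -82 + 5P gives P* = 53, x* = 183.
With the subsidy, sellers receive Ps = Pb + 12 for each unit, where Pb is the price buyers pay.
Supply in terms of Pb becomes xs = -82 + 5(Pb + 12) = -22 + 5Pb. Setting this equal to demand: 554 - 7Pb = -22 + 5Pb, so Pb = 48.
Sellers receive Ps = 48 + 12 = 60; x' = 554 − 7·48 = 218.
The subsidy expands output by 218 − 183 = 35 past the efficient level; on those units the gap between marginal cost and willingness to pay runs from 0 up to 12.
DWL = ½ × 12 × 35 = 210.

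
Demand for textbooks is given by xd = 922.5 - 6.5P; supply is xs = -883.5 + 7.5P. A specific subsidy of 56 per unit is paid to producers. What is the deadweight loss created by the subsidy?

Pre-subsidy: 922.5 - 6.5P = -883.5 + 7.5P gives P* = 129, x* = 84.
With the subsidy, sellers receive Ps = Pb + 56 for each unit, where Pb is the price buyers pay.
Supply in terms of Pb becomes xs = -883.5 + 7.5(Pb + 56) = -463.5 + 7.5Pb. Setting this equal to demand: 922.5 - 6.5Pb = -463.5 + 7.5Pb, so Pb = 99.
Sellers receive Ps = 99 + 56 = 155; x' = 922.5 − 6.5·99 = 279.
The subsidy expands output by 279 − 84 = 195 past the efficient level; on those units the gap between marginal cost and willingness to pay runs from 0 up to 56.
DWL = ½ × 56 × 195 = 5460.

Deadweight loss = 5460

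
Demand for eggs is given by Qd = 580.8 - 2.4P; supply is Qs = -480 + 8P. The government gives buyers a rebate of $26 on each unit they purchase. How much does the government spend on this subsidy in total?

Pre-subsidy: 580.8 - 2.4P = -480 + 8P gives P* = 102, Q* = 336.
With the rebate, buyers effectively pay Pb = Ps − 26, where Ps is the price sellers receive.
Demand in terms of Ps becomes Qd = 580.8 − 2.4(Ps − 26) = 643.2 - 2.4Ps. Setting this equal to supply: 643.2 - 2.4Ps = -480 + 8Ps, so Ps = 108.
Buyers pay Pb = 108 − 26 = 82; Q' = -480 + 8·108 = 384.
Government outlay = subsidy × quantity = 26 × 384 = 9984.

Government cost = $9984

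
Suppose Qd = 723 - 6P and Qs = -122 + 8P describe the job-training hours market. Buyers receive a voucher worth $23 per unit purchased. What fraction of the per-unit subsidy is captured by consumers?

Pre-subsidy: 723 - 6P = -122 + 8P gives P* = 845/14, Q* = 2526/7.
With the rebate, buyers effectively pay Pb = Ps − 23, where Ps is the price sellers receive.
Demand in terms of Ps becomes Qd = 723 − 6(Ps − 23) = 861 - 6Ps. Setting this equal to supply: 861 - 6Ps = -122 + 8Ps, so Ps = 983/14.
Buyers pay Pb = 983/14 − 23 = 661/14; Q' = -122 + 8·(983/14) = 3078/7.
Buyers' price falls by P* − Pb = 845/14 − 661/14 = 92/7; sellers' price rises by Ps − P* = 983/14 − 845/14 = 69/7.
So consumers capture (92/7)/23 = 4/7 of each unit of subsidy.

Consumer share = 4/7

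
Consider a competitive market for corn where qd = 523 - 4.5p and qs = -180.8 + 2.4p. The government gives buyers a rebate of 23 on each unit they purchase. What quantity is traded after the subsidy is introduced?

q' = 100

Pre-subsidy: 523 - 4.5p = -180.8 + 2.4p gives p* = 102, q* = 64.
With the rebate, buyers effectively pay pb = ps − 23, where ps is the price sellers receive.
Demand in terms of ps becomes qd = 523 − 4.5(ps − 23) = 626.5 - 4.5ps. Setting this equal to supply: 626.5 - 4.5ps = -180.8 + 2.4ps, so ps = 117.
Buyers pay pb = 117 − 23 = 94; q' = -180.8 + 2.4·117 = 100.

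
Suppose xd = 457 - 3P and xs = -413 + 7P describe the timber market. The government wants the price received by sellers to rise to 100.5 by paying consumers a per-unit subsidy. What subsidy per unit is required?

At a seller price of 100.5, quantity supplied is -413 + 7·100.5 = 290.5.
Buyers absorb 290.5 only when they pay Pb with 457 − 3·Pb = 290.5, i.e. Pb = 55.5.
s = Ps − Pb = 100.5 − 55.5 = 45.

Required subsidy s = 45 per unit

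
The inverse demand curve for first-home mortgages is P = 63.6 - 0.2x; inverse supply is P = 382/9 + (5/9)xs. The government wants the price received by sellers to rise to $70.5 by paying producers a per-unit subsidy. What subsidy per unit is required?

Required subsidy s = $17 per unit

At a seller price of 70.5, quantity supplied is -76.4 + 1.8·70.5 = 50.5.
Buyers absorb 50.5 only when they pay Pb = 63.6 − 0.2·50.5 = 53.5.
s = Ps − Pb = 70.5 − 53.5 = 17.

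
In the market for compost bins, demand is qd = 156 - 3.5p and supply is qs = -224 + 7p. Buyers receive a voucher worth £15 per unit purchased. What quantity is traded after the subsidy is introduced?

Pre-subsidy: 156 - 3.5p = -224 + 7p gives p* = 760/21, q* = 88/3.
With the rebate, buyers effectively pay pb = ps − 15, where ps is the price sellers receive.
Demand in terms of ps becomes qd = 156 − 3.5(ps − 15) = 208.5 - 3.5ps. Setting this equal to supply: 208.5 - 3.5ps = -224 + 7ps, so ps = 865/21.
Buyers pay pb = 865/21 − 15 = 550/21; q' = -224 + 7·(865/21) = 193/3.

q' = 193/3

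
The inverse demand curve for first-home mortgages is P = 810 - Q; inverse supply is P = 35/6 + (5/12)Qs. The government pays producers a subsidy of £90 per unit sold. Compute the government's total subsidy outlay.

Government cost = 965700/17

Pre-subsidy: 810 - Q = 35/6 + (5/12)Q gives Q* = 9650/17 and P* = 4120/17.
With the subsidy, sellers receive Ps = Pb + 90 for each unit, where Pb is the price buyers pay.
On the curves, Pb = 810 - Q and Ps = 35/6 + (5/12)Q; the wedge Ps − Pb = 90 gives 35/6 + (5/12)Q − (810 - Q) = 90, so Q' = 10730/17.
Then Pb = 810 − 1·(10730/17) = 3040/17 and Ps = 35/6 + (5/12)·(10730/17) = 4570/17.
Government outlay = subsidy × quantity = 90 × 10730/17 = 965700/17.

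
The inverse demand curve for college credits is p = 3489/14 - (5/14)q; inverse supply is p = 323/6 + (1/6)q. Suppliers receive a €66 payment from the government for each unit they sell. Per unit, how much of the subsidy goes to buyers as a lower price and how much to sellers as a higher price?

Buyers gain €45 per unit; sellers gain €21 per unit

Pre-subsidy: 3489/14 - (5/14)q = 323/6 + (1/6)q gives q* = 373 and p* = 116.
With the subsidy, sellers receive ps = pb + 66 for each unit, where pb is the price buyers pay.
On the curves, pb = 3489/14 - (5/14)q and ps = 323/6 + (1/6)q; the wedge ps − pb = 66 gives 323/6 + (1/6)q − (3489/14 - (5/14)q) = 66, so q' = 499.
Then pb = 3489/14 − (5/14)·499 = 71 and ps = 323/6 + (1/6)·499 = 137.
Buyers' price falls by p* − pb = 116 − 71 = 45; sellers' price rises by ps − p* = 137 − 116 = 21.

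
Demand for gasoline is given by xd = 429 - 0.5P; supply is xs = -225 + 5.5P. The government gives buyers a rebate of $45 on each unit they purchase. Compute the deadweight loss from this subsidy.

Pre-subsidy: 429 - 0.5P = -225 + 5.5P gives P* = 109, x* = 374.5.
With the rebate, buyers effectively pay Pb = Ps − 45, where Ps is the price sellers receive.
Demand in terms of Ps becomes xd = 429 − 0.5(Ps − 45) = 451.5 - 0.5Ps. Setting this equal to supply: 451.5 - 0.5Ps = -225 + 5.5Ps, so Ps = 112.75.
Buyers pay Pb = 112.75 − 45 = 67.75; x' = -225 + 5.5·112.75 = 395.125.
The subsidy expands output by 395.125 − 374.5 = 20.625 past the efficient level; on those units the gap between marginal cost and willingness to pay runs from 0 up to 45.
DWL = ½ × 45 × 20.625 = 464.0625.

Deadweight loss = $464.0625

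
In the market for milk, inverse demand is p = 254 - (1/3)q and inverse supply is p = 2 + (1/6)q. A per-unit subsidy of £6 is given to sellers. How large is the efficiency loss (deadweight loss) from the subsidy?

Pre-subsidy: 254 - (1/3)q = 2 + (1/6)q gives q* = 504 and p* = 86.
With the subsidy, sellers receive ps = pb + 6 for each unit, where pb is the price buyers pay.
On the curves, pb = 254 - (1/3)q and ps = 2 + (1/6)q; the wedge ps − pb = 6 gives 2 + (1/6)q − (254 - (1/3)q) = 6, so q' = 516.
Then pb = 254 − (1/3)·516 = 82 and ps = 2 + (1/6)·516 = 88.
The subsidy expands output by 516 − 504 = 12 past the efficient level; on those units the gap between marginal cost and willingness to pay runs from 0 up to 6.
DWL = ½ × 6 × 12 = 36.

Deadweight loss = £36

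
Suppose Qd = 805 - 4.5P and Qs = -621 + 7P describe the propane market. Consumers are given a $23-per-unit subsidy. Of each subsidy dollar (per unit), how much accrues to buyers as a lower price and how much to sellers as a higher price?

Buyers gain $14 per unit; sellers gain $9 per unit

Pre-subsidy: 805 - 4.5P = -621 + 7P gives P* = 124, Q* = 247.
With the rebate, buyers effectively pay Pb = Ps − 23, where Ps is the price sellers receive.
Demand in terms of Ps becomes Qd = 805 − 4.5(Ps − 23) = 908.5 - 4.5Ps. Setting this equal to supply: 908.5 - 4.5Ps = -621 + 7Ps, so Ps = 133.
Buyers pay Pb = 133 − 23 = 110; Q' = -621 + 7·133 = 310.
Buyers' price falls by P* − Pb = 124 − 110 = 14; sellers' price rises by Ps − P* = 133 − 124 = 9.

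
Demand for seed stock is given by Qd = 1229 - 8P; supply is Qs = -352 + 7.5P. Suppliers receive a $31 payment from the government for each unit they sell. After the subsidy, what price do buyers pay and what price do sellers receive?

Buyers pay $87; sellers receive $118

Pre-subsidy: 1229 - 8P = -352 + 7.5P gives P* = 102, Q* = 413.
With the subsidy, sellers receive Ps = Pb + 31 for each unit, where Pb is the price buyers pay.
Supply in terms of Pb becomes Qs = -352 + 7.5(Pb + 31) = -119.5 + 7.5Pb. Setting this equal to demand: 1229 - 8Pb = -119.5 + 7.5Pb, so Pb = 87.
Sellers receive Ps = 87 + 31 = 118; Q' = 1229 − 8·87 = 533.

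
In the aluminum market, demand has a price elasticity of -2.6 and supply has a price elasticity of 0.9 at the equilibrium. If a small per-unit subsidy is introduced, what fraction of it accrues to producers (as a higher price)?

Producer share = 26/35

For a small subsidy around the equilibrium, the benefit split depends on the relative slopes, which at a point are proportional to the elasticities.
Buyer share = εs/(εs + |εd|) = 0.9/(0.9 + 2.6) = 9/35; seller share = |εd|/(εs + |εd|) = 26/35.
So producers capture 26/35 of the subsidy.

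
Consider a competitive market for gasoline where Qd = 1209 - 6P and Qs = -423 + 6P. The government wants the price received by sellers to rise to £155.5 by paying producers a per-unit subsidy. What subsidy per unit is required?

At a seller price of 155.5, quantity supplied is -423 + 6·155.5 = 510.
Buyers absorb 510 only when they pay Pb with 1209 − 6·Pb = 510, i.e. Pb = 116.5.
s = Ps − Pb = 155.5 − 116.5 = 39.

Required subsidy s = £39 per unit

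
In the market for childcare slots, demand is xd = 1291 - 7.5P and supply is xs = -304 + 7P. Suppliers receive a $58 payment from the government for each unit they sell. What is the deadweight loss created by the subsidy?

Deadweight loss = $6090

Pre-subsidy: 1291 - 7.5P = -304 + 7P gives P* = 110, x* = 466.
With the subsidy, sellers receive Ps = Pb + 58 for each unit, where Pb is the price buyers pay.
Supply in terms of Pb becomes xs = -304 + 7(Pb + 58) = 102 + 7Pb. Setting this equal to demand: 1291 - 7.5Pb = 102 + 7Pb, so Pb = 82.
Sellers receive Ps = 82 + 58 = 140; x' = 1291 − 7.5·82 = 676.
The subsidy expands output by 676 − 466 = 210 past the efficient level; on those units the gap between marginal cost and willingness to pay runs from 0 up to 58.
DWL = ½ × 58 × 210 = 6090.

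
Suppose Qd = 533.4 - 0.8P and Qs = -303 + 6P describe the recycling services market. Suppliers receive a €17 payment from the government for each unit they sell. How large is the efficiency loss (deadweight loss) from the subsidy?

Deadweight loss = €102

Pre-subsidy: 533.4 - 0.8P = -303 + 6P gives P* = 123, Q* = 435.
With the subsidy, sellers receive Ps = Pb + 17 for each unit, where Pb is the price buyers pay.
Supply in terms of Pb becomes Qs = -303 + 6(Pb + 17) = -201 + 6Pb. Setting this equal to demand: 533.4 - 0.8Pb = -201 + 6Pb, so Pb = 108.
Sellers receive Ps = 108 + 17 = 125; Q' = 533.4 − 0.8·108 = 447.
The subsidy expands output by 447 − 435 = 12 past the efficient level; on those units the gap between marginal cost and willingness to pay runs from 0 up to 17.
DWL = ½ × 17 × 12 = 102.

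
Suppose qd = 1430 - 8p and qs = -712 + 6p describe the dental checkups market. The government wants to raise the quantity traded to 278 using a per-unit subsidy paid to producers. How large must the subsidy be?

At q = 278, invert demand for the buyer price: pb = (1430 − 278)/8 = 144; invert supply for the seller price: ps = (278 − (-712))/6 = 165.
The subsidy must fill the gap: s = ps − pb = 165 − 144 = 21.

Required subsidy s = 21 per unit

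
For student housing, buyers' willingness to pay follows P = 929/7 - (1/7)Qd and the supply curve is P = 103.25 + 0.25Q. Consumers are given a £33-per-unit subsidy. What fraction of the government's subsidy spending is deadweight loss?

DWL / government spending = 14/53

Pre-subsidy: 929/7 - (1/7)Q = 103.25 + 0.25Q gives Q* = 75 and P* = 122.
With the rebate, buyers effectively pay Pb = Ps − 33, where Ps is the price sellers receive.
On the curves, Pb = 929/7 - (1/7)Q and Ps = 103.25 + 0.25Q; the wedge Ps − Pb = 33 gives 103.25 + 0.25Q − (929/7 - (1/7)Q) = 33, so Q' = 159.
Then Pb = 929/7 − (1/7)·159 = 110 and Ps = 103.25 + 0.25·159 = 143.
ΔCS = ½(75 + 159)(122 − 110) = 1404; ΔPS = ½(75 + 159)(143 − 122) = 2457.
Government spending = 33 × 159 = 5247.
DWL = ½ × 33 × (159 − 75) = 1386; fraction = 1386 / 5247 = 14/53.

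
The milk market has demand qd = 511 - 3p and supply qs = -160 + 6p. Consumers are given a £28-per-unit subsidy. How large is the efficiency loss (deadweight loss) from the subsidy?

Deadweight loss = £784

Pre-subsidy: 511 - 3p = -160 + 6p gives p* = 671/9, q* = 862/3.
With the rebate, buyers effectively pay pb = ps − 28, where ps is the price sellers receive.
Demand in terms of ps becomes qd = 511 − 3(ps − 28) = 595 - 3ps. Setting this equal to supply: 595 - 3ps = -160 + 6ps, so ps = 755/9.
Buyers pay pb = 755/9 − 28 = 503/9; q' = -160 + 6·(755/9) = 1030/3.
The subsidy expands output by 1030/3 − 862/3 = 56 past the efficient level; on those units the gap between marginal cost and willingness to pay runs from 0 up to 28.
DWL = ½ × 28 × 56 = 784.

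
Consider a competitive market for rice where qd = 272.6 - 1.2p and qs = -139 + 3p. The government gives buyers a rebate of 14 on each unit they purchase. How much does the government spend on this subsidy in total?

Pre-subsidy: 272.6 - 1.2p = -139 + 3p gives p* = 98, q* = 155.
With the rebate, buyers effectively pay pb = ps − 14, where ps is the price sellers receive.
Demand in terms of ps becomes qd = 272.6 − 1.2(ps − 14) = 289.4 - 1.2ps. Setting this equal to supply: 289.4 - 1.2ps = -139 + 3ps, so ps = 102.
Buyers pay pb = 102 − 14 = 88; q' = -139 + 3·102 = 167.
Government outlay = subsidy × quantity = 14 × 167 = 2338.

Government cost = 2338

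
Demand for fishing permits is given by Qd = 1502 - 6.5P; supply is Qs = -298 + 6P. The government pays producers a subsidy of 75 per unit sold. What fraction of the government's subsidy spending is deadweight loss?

DWL / government spending = 0.14625

Pre-subsidy: 1502 - 6.5P = -298 + 6P gives P* = 144, Q* = 566.
With the subsidy, sellers receive Ps = Pb + 75 for each unit, where Pb is the price buyers pay.
Supply in terms of Pb becomes Qs = -298 + 6(Pb + 75) = 152 + 6Pb. Setting this equal to demand: 1502 - 6.5Pb = 152 + 6Pb, so Pb = 108.
Sellers receive Ps = 108 + 75 = 183; Q' = 1502 − 6.5·108 = 800.
ΔCS = ½(566 + 800)(144 − 108) = 24588; ΔPS = ½(566 + 800)(183 − 144) = 26637.
Government spending = 75 × 800 = 60000.
DWL = ½ × 75 × (800 − 566) = 8775; fraction = 8775 / 60000 = 0.14625.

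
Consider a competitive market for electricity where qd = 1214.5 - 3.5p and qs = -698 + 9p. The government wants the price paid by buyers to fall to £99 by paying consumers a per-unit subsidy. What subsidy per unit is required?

At a buyer price of 99, quantity demanded is 1214.5 − 3.5·99 = 868.
Sellers supply 868 only when they receive ps with -698 + 9·ps = 868, i.e. ps = 174.
s = ps − pb = 174 − 99 = 75.

Required subsidy s = £75 per unit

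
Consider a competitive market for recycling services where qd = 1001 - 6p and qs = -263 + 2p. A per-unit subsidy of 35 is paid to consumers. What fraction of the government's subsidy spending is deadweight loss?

DWL / government spending = 105/422

Pre-subsidy: 1001 - 6p = -263 + 2p gives p* = 158, q* = 53.
With the rebate, buyers effectively pay pb = ps − 35, where ps is the price sellers receive.
Demand in terms of ps becomes qd = 1001 − 6(ps − 35) = 1211 - 6ps. Setting this equal to supply: 1211 - 6ps = -263 + 2ps, so ps = 184.25.
Buyers pay pb = 184.25 − 35 = 149.25; q' = -263 + 2·184.25 = 105.5.
ΔCS = ½(53 + 105.5)(158 − 149.25) = 693.4375; ΔPS = ½(53 + 105.5)(184.25 − 158) = 2080.3125.
Government spending = 35 × 105.5 = 3692.5.
DWL = ½ × 35 × (105.5 − 53) = 918.75; fraction = 918.75 / 3692.5 = 105/422.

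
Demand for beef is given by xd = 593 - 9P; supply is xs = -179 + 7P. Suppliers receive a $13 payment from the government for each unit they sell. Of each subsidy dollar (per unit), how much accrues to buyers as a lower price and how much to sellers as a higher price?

Buyers gain $5.6875 per unit; sellers gain $7.3125 per unit

Pre-subsidy: 593 - 9P = -179 + 7P gives P* = 48.25, x* = 158.75.
With the subsidy, sellers receive Ps = Pb + 13 for each unit, where Pb is the price buyers pay.
Supply in terms of Pb becomes xs = -179 + 7(Pb + 13) = -88 + 7Pb. Setting this equal to demand: 593 - 9Pb = -88 + 7Pb, so Pb = 42.5625.
Sellers receive Ps = 42.5625 + 13 = 55.5625; x' = 593 − 9·42.5625 = 209.9375.
Buyers' price falls by P* − Pb = 48.25 − 42.5625 = 5.6875; sellers' price rises by Ps − P* = 55.5625 − 48.25 = 7.3125.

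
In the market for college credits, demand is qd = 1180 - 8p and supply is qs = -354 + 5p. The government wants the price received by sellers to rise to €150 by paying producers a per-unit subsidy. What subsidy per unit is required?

Required subsidy s = €52 per unit

At a seller price of 150, quantity supplied is -354 + 5·150 = 396.
Buyers absorb 396 only when they pay pb with 1180 − 8·pb = 396, i.e. pb = 98.
s = ps − pb = 150 − 98 = 52.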